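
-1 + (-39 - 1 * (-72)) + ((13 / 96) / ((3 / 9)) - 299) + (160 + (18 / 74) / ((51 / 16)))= -2143983 / 20128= -106.52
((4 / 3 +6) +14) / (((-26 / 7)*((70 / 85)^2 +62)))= -32368 / 353223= -0.09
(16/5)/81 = 16/405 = 0.04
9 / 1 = 9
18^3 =5832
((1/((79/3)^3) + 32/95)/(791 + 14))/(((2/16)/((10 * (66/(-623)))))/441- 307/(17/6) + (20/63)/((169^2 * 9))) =-218449907537333472/56557804767627565419085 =-0.00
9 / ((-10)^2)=9 / 100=0.09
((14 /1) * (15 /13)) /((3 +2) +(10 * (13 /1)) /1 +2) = 210 /1781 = 0.12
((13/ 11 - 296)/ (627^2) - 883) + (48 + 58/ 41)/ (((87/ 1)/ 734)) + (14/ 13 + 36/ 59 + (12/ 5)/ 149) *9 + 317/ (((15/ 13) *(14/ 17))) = -1606468748080874143/ 13710965532834570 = -117.17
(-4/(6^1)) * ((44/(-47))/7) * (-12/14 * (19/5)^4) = -22936496/1439375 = -15.94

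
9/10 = 0.90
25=25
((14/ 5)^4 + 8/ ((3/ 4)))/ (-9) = -135248/ 16875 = -8.01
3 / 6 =1 / 2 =0.50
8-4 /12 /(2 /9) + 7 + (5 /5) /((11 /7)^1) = 311 /22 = 14.14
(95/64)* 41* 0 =0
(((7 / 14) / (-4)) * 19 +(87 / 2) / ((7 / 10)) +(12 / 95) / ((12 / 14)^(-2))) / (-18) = -2229211 / 670320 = -3.33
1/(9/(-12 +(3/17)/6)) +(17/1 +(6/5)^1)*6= 107.87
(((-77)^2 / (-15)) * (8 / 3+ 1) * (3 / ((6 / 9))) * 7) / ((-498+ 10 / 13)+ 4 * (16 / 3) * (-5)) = 17804787 / 235520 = 75.60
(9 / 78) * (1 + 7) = 12 / 13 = 0.92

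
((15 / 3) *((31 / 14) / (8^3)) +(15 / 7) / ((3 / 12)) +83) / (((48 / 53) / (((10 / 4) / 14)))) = 173982835 / 9633792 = 18.06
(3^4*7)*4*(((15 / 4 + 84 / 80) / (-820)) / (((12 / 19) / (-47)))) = 1012662 / 1025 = 987.96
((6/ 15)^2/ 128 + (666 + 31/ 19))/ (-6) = -3382673/ 30400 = -111.27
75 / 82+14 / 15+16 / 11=44683 / 13530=3.30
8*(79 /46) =316 /23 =13.74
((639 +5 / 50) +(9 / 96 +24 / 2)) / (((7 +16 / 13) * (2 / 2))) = 79.12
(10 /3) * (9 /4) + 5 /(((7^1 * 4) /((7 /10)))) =61 /8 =7.62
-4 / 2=-2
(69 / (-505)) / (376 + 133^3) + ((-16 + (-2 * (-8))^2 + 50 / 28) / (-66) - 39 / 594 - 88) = -302145375838513 / 3293888778180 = -91.73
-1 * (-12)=12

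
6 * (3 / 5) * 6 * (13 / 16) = 351 / 20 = 17.55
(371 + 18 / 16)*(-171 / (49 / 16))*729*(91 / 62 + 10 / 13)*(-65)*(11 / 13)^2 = 31139398722465 / 19747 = 1576917948.17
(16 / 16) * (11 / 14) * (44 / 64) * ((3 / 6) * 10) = 605 / 224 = 2.70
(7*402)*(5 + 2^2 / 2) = 19698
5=5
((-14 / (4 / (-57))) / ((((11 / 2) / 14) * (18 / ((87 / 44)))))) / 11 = 26999 / 5324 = 5.07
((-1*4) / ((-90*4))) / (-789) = -1 / 71010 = -0.00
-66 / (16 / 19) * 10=-3135 / 4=-783.75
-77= -77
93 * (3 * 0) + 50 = 50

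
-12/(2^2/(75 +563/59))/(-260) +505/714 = 4607749/2738190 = 1.68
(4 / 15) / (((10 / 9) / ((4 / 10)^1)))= 12 / 125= 0.10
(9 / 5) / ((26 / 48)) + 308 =20236 / 65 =311.32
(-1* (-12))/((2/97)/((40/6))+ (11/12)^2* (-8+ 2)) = -139680/58649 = -2.38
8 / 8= 1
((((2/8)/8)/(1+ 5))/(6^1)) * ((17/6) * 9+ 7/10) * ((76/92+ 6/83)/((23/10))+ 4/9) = 21613559/1138069440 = 0.02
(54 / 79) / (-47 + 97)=27 / 1975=0.01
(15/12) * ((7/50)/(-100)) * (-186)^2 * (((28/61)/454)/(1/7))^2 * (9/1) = -1308273687/47934852250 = -0.03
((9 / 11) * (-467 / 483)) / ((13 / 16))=-22416 / 23023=-0.97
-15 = -15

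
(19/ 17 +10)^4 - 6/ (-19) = 24244308105/ 1586899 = 15277.79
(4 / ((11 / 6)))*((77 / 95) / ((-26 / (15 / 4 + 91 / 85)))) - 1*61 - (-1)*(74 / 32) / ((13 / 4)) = -25452801 / 419900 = -60.62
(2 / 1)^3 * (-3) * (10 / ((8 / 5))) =-150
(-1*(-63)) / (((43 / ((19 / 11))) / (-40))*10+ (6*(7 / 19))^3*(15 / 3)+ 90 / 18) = 576156 / 482729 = 1.19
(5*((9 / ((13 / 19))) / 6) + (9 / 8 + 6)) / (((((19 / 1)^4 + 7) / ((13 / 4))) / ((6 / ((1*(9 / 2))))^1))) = 0.00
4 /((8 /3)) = 3 /2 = 1.50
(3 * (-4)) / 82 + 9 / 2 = 4.35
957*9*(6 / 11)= 4698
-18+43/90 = -1577/90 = -17.52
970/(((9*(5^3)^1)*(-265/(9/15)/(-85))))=0.17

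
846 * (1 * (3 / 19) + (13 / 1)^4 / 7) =459107280 / 133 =3451934.44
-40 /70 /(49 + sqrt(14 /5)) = -20 /1713 + 4*sqrt(70) /83937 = -0.01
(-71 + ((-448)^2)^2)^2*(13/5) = 4218882775890923002265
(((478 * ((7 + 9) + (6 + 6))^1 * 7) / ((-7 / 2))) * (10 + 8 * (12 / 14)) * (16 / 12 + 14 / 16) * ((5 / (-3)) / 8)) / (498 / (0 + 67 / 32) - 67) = 250363255 / 206046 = 1215.08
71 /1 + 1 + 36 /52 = 945 /13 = 72.69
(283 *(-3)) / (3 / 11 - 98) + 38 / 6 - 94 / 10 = 18127 / 3225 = 5.62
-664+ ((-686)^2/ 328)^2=13836822465/ 6724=2057826.07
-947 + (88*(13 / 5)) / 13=-4647 / 5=-929.40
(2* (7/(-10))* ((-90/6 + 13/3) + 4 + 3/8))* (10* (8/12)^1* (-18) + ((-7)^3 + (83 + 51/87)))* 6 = -11630171/580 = -20052.02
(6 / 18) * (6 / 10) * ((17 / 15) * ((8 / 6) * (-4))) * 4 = -1088 / 225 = -4.84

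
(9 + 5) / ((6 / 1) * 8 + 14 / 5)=35 / 127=0.28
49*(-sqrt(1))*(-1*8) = 392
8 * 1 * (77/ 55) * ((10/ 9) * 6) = 224/ 3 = 74.67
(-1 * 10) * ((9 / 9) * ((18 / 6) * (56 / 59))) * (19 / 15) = -2128 / 59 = -36.07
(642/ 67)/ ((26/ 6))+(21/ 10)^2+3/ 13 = 596811/ 87100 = 6.85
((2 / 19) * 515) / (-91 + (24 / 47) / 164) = -1984810 / 3331669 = -0.60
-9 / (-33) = 3 / 11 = 0.27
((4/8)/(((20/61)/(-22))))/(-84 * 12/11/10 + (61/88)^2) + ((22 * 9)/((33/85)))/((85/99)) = 201008390/336211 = 597.86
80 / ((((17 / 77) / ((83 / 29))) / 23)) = 11759440 / 493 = 23852.82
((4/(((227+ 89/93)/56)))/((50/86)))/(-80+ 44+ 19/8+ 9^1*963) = 447888/2287844375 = 0.00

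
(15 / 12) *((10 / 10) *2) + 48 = 101 / 2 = 50.50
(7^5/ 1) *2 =33614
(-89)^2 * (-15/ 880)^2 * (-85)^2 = 16627.81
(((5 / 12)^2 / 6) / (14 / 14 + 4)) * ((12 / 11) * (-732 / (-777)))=305 / 51282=0.01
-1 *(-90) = 90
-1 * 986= -986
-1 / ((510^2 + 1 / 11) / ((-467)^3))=1120323193 / 2861101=391.57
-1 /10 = -0.10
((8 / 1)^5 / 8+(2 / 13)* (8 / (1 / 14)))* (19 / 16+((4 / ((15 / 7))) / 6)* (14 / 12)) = 3730786 / 585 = 6377.41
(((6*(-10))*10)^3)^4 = 2176782336000000000000000000000000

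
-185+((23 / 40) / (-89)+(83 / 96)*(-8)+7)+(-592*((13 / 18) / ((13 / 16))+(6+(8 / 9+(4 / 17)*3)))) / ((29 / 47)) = -131492359061 / 15795720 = -8324.56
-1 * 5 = -5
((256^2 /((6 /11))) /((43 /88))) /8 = 3964928 /129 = 30735.88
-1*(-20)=20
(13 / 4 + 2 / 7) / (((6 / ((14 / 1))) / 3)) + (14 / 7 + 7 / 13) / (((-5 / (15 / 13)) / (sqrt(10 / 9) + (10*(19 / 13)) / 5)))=202455 / 8788 - 33*sqrt(10) / 169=22.42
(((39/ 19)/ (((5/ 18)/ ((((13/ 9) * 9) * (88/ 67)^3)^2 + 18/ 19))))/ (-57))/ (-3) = 116440722336312348/ 3102270216485855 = 37.53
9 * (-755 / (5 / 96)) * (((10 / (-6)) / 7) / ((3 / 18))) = 1304640 / 7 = 186377.14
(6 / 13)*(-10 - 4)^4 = 17730.46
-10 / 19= -0.53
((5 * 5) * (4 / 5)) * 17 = 340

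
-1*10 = -10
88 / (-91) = -88 / 91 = -0.97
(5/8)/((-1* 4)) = -5/32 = -0.16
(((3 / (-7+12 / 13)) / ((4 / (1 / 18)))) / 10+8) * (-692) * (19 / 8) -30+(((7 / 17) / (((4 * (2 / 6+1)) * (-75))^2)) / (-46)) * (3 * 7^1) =-390739616712839 / 29653440000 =-13176.87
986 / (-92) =-493 / 46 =-10.72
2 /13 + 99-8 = 1185 /13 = 91.15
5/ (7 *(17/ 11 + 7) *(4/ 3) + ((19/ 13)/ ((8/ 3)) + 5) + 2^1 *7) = 17160/ 340817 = 0.05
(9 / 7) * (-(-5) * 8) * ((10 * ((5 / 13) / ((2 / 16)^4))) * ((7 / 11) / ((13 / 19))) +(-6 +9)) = 9807831720 / 13013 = 753694.90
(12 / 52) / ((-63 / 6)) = -2 / 91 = -0.02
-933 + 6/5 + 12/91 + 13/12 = -5080993/5460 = -930.58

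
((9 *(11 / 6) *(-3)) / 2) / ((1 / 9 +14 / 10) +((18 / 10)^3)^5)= -27191162109375 / 7413740911657364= -0.00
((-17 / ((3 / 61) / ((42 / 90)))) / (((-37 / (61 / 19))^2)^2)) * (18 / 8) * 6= -301520879457 / 2442425356810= -0.12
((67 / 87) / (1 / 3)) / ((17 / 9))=1.22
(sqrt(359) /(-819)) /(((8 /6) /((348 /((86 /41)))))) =-2.88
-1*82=-82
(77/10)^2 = 5929/100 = 59.29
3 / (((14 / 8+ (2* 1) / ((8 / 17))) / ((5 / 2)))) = 5 / 4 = 1.25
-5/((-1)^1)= 5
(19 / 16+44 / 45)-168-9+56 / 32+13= -115261 / 720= -160.08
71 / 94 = 0.76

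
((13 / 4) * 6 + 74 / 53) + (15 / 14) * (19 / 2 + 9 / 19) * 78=6022745 / 7049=854.41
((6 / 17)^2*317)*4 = 45648 / 289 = 157.95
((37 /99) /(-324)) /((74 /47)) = -47 /64152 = -0.00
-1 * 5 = -5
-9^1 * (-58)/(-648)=-29/36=-0.81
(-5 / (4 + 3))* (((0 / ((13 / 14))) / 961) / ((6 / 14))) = 0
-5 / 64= -0.08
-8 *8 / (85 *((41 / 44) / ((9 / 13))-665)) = 25344 / 22338595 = 0.00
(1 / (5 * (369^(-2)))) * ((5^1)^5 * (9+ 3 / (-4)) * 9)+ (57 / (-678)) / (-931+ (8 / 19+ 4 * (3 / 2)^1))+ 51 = 50172442887459581 / 7940284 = 6318721457.25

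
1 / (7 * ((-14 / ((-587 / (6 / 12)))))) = 587 / 49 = 11.98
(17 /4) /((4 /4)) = 17 /4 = 4.25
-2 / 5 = -0.40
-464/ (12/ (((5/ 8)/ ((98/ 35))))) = -725/ 84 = -8.63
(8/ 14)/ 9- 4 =-248/ 63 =-3.94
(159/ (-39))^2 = 2809/ 169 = 16.62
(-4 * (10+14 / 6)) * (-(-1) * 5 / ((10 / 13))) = -962 / 3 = -320.67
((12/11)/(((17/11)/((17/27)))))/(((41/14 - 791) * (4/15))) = -70/33099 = -0.00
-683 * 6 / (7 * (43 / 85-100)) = 116110 / 19733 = 5.88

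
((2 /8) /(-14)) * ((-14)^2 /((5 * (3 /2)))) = -7 /15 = -0.47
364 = 364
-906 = -906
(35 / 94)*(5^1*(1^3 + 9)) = 18.62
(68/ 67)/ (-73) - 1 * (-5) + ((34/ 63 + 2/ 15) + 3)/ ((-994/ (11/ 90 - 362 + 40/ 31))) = 26996980878893/ 4272664617900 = 6.32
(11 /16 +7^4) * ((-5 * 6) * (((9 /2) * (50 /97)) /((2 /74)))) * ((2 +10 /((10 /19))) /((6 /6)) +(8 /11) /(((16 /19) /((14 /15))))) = -575508690225 /4268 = -134842710.92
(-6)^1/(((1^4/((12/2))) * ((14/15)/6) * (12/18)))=-2430/7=-347.14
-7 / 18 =-0.39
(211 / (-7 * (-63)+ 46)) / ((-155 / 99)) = -20889 / 75485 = -0.28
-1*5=-5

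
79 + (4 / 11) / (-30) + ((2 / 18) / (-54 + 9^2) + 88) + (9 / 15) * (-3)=2207791 / 13365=165.19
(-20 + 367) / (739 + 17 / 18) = 6246 / 13319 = 0.47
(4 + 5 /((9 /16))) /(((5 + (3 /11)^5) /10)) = 93409580 /3624741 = 25.77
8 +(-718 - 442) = -1152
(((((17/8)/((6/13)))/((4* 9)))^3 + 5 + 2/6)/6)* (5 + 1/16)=27529622405/6115295232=4.50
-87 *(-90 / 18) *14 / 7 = 870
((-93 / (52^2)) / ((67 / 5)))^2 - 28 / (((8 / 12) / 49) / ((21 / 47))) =-1418494453510257 / 1542626678528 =-919.53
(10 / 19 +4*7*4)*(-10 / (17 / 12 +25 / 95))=-256560 / 383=-669.87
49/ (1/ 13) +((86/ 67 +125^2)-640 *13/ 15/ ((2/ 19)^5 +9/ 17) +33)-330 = 66825990036701/ 4479372435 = 14918.61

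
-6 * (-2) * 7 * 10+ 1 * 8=848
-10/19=-0.53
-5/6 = -0.83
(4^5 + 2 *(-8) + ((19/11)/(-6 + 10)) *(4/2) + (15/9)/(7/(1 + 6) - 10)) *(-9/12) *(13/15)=-1557803/2376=-655.64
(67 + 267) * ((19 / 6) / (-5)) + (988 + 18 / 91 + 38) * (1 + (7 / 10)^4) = 362084869 / 341250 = 1061.05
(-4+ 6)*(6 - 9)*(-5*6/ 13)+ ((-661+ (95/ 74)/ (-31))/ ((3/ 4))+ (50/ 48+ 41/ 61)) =-6300260671/ 7276568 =-865.83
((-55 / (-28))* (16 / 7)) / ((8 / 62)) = 1705 / 49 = 34.80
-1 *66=-66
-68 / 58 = -34 / 29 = -1.17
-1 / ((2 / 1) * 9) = -1 / 18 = -0.06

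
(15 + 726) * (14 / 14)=741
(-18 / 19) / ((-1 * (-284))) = -0.00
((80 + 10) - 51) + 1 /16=625 /16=39.06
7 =7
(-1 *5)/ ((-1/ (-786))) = -3930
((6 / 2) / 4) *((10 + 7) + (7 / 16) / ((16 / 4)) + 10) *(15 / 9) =8675 / 256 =33.89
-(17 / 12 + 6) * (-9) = 267 / 4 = 66.75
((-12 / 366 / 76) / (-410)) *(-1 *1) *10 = -1 / 95038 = -0.00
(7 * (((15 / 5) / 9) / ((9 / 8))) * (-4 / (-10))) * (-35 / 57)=-784 / 1539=-0.51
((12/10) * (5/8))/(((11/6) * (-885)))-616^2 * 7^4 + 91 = -5912868734853/6490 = -911073765.00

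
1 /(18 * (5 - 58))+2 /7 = 1901 /6678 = 0.28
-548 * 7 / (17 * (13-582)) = 3836 / 9673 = 0.40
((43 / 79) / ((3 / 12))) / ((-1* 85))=-172 / 6715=-0.03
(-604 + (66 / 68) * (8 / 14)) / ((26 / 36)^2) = -23266440 / 20111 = -1156.90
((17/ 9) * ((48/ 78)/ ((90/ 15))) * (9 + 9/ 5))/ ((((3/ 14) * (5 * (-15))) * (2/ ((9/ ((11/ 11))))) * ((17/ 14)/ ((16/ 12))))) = -3136/ 4875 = -0.64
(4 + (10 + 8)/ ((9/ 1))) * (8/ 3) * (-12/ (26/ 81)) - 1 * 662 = -16382/ 13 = -1260.15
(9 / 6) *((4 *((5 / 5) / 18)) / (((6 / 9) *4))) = 1 / 8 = 0.12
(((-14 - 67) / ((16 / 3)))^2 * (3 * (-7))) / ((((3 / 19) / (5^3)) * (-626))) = 981689625 / 160256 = 6125.76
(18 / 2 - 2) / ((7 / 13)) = 13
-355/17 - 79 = -1698/17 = -99.88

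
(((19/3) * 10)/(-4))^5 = -7737809375/7776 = -995088.65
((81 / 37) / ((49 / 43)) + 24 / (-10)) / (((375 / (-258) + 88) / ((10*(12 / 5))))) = -995536 / 7496755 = -0.13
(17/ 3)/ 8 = 0.71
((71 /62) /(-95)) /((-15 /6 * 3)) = 71 /44175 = 0.00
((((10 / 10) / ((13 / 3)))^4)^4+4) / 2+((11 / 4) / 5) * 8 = 42586662987938743429 / 6654166091831798410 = 6.40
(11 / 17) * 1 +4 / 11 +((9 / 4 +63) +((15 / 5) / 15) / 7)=1735453 / 26180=66.29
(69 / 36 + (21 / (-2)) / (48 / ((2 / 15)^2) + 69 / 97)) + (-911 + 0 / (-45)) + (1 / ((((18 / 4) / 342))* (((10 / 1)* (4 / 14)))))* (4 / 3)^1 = -4577230061 / 5239380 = -873.62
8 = 8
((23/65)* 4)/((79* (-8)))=-23/10270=-0.00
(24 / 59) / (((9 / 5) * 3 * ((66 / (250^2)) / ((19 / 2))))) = 11875000 / 17523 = 677.68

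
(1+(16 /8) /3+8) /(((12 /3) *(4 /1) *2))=29 /96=0.30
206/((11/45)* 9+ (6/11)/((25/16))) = 56650/701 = 80.81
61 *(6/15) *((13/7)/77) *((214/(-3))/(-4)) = 84851/8085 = 10.49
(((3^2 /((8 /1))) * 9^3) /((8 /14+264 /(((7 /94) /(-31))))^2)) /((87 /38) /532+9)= 270800901 /35909266368555728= 0.00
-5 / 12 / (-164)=5 / 1968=0.00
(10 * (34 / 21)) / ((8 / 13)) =26.31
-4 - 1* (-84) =80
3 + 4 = 7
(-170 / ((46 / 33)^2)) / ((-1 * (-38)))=-92565 / 40204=-2.30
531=531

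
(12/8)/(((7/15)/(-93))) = -4185/14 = -298.93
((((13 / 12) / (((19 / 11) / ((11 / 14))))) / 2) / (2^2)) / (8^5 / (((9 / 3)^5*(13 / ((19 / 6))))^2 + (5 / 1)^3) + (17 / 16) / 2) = 7339970209 / 67225002342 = 0.11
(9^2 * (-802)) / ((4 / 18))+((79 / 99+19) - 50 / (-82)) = -1186480576 / 4059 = -292308.59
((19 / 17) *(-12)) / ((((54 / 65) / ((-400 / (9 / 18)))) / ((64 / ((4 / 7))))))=1446483.66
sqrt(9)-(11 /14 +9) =-95 /14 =-6.79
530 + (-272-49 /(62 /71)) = 201.89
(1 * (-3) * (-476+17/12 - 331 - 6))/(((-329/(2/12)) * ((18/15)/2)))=-48695/23688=-2.06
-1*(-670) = 670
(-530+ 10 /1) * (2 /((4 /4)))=-1040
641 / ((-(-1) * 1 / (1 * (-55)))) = -35255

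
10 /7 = 1.43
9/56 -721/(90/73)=-1473319/2520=-584.65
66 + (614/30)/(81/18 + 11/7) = 88448/1275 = 69.37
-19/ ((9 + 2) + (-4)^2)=-19/ 27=-0.70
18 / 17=1.06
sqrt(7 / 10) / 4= sqrt(70) / 40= 0.21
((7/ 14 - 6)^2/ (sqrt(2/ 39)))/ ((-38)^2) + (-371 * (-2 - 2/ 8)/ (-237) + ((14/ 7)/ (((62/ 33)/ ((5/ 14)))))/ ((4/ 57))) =121 * sqrt(78)/ 11552 + 259953/ 137144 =1.99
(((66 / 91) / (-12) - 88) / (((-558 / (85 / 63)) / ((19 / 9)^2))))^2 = 251671096581025 / 279472398935184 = 0.90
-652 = -652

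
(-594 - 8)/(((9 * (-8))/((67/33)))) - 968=-951.02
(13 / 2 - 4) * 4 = 10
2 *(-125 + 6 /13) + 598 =4536 /13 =348.92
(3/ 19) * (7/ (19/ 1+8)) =7/ 171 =0.04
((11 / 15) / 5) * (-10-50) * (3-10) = 308 / 5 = 61.60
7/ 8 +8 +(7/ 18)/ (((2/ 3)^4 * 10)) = 2903/ 320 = 9.07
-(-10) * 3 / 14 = 15 / 7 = 2.14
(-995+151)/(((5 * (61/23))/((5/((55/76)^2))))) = -112123712/184525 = -607.63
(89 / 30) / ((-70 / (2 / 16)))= -89 / 16800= -0.01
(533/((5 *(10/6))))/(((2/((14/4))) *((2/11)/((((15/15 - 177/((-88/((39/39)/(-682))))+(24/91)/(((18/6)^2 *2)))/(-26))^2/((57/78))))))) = 11265465691257161/8832039446630400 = 1.28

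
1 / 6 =0.17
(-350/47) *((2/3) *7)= -4900/141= -34.75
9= 9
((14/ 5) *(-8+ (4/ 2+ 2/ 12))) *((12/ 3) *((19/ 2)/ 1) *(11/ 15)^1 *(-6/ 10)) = 20482/ 75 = 273.09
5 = 5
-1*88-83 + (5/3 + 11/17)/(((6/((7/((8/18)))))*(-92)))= -1070189/6256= -171.07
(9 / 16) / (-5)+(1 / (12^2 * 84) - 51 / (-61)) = 2669741 / 3689280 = 0.72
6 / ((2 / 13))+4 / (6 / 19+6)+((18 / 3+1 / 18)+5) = 50.69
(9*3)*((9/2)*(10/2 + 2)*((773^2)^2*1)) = 607326580835541/2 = 303663290417770.50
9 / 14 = 0.64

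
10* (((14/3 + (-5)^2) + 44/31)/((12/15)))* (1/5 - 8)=-187915/62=-3030.89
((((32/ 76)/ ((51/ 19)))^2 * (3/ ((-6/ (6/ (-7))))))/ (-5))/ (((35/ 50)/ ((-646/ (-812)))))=-1216/ 507297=-0.00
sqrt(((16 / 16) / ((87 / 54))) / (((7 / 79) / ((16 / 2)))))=7.49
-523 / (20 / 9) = -4707 / 20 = -235.35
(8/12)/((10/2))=2/15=0.13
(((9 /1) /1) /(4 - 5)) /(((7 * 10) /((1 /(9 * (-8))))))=1 /560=0.00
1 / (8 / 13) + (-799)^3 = -4080659179 / 8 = -510082397.38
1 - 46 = -45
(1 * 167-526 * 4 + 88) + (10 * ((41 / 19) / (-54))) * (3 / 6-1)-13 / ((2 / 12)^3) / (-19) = -1745237 / 1026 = -1701.01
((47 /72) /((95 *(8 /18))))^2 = 2209 /9241600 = 0.00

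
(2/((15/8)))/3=16/45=0.36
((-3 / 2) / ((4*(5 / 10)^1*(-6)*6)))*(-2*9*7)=-21 / 8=-2.62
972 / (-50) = -486 / 25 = -19.44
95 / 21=4.52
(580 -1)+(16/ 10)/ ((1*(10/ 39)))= 14631/ 25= 585.24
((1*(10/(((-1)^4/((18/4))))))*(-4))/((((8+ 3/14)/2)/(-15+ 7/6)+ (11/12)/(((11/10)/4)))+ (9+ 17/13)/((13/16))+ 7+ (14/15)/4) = -265110300/33810629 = -7.84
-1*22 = -22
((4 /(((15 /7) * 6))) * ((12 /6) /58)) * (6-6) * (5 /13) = 0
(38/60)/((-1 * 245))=-19/7350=-0.00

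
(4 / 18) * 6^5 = 1728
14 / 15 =0.93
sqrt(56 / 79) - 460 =-460+2 * sqrt(1106) / 79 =-459.16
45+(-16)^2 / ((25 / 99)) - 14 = 26119 / 25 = 1044.76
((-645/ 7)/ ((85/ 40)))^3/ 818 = -68694048000/ 689230031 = -99.67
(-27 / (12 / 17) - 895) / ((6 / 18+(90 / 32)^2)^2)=-550453248 / 40081561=-13.73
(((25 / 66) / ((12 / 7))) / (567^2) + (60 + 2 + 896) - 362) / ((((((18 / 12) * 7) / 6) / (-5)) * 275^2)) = -0.02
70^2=4900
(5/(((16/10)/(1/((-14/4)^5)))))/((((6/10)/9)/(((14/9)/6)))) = -500/21609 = -0.02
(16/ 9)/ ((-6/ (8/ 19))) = -64/ 513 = -0.12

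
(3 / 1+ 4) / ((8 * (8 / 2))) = 7 / 32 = 0.22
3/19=0.16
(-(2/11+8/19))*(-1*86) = 10836/209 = 51.85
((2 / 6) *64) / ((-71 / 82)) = -5248 / 213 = -24.64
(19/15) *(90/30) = 19/5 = 3.80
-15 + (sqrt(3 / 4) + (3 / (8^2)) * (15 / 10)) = -14.06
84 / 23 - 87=-83.35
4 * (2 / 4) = 2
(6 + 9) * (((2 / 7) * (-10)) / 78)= -50 / 91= -0.55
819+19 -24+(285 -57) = 1042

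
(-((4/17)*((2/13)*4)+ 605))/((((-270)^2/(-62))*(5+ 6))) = 1381949/29536650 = 0.05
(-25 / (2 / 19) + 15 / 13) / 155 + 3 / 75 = -29919 / 20150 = -1.48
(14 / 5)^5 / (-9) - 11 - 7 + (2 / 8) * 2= -2060023 / 56250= -36.62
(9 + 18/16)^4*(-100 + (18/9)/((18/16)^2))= -1059161913/1024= -1034337.81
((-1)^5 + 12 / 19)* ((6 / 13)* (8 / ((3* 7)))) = -16 / 247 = -0.06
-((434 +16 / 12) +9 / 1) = -1333 / 3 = -444.33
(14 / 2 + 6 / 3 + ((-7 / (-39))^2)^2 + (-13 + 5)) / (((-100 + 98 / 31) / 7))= -251268857 / 3472474941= -0.07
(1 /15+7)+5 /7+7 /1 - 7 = 817 /105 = 7.78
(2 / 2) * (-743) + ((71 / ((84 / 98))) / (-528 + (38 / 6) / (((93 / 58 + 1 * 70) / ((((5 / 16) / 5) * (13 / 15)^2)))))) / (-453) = -1328470016172533 / 1787982012631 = -743.00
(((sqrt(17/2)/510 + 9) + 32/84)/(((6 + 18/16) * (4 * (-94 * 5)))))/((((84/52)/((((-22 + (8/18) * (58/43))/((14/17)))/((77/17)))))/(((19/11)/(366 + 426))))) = 915161 * sqrt(34)/1614274026472800 + 3064874189/564995909265480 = 0.00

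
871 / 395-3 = -314 / 395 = -0.79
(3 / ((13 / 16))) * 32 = 118.15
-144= -144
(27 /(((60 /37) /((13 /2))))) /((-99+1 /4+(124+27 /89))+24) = 29637 /13570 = 2.18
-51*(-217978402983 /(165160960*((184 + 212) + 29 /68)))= 188987275386261 /1113060999680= 169.79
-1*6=-6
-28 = -28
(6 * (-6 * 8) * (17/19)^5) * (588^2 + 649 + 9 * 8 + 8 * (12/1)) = -141715313791776/2476099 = -57233298.75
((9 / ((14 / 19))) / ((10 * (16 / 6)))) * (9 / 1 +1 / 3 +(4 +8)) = 342 / 35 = 9.77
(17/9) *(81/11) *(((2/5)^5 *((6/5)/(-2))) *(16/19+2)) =-0.24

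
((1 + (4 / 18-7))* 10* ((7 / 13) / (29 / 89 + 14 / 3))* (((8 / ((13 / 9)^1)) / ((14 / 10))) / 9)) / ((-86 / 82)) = 5838400 / 2235441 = 2.61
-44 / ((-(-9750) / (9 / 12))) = -11 / 3250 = -0.00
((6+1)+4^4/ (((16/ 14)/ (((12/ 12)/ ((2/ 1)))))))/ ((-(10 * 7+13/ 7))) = -833/ 503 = -1.66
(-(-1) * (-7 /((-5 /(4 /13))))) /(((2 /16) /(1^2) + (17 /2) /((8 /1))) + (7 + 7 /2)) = 448 /12155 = 0.04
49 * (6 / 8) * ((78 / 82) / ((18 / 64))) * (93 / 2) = 5779.61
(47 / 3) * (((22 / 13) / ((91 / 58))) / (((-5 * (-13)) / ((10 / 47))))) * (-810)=-689040 / 15379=-44.80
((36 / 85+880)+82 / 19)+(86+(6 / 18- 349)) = 3013942 / 4845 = 622.07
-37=-37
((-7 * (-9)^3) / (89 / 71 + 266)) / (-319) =-120771 / 2017675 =-0.06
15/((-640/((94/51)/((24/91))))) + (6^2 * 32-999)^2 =611251531/26112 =23408.84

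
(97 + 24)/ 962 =121/ 962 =0.13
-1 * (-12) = 12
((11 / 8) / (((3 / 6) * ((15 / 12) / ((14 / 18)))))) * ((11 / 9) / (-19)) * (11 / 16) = -9317 / 123120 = -0.08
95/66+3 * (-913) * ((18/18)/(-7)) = 181439/462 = 392.73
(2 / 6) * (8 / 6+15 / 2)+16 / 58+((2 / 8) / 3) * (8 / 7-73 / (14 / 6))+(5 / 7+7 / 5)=103141 / 36540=2.82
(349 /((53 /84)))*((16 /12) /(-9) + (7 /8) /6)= -2443 /1908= -1.28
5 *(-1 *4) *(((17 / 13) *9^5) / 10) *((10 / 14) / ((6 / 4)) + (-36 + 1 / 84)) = 998144613 / 182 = 5484311.06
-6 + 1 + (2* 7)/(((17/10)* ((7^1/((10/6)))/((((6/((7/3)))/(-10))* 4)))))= -835/119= -7.02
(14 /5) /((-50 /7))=-0.39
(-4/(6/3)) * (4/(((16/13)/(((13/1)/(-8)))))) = 169/16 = 10.56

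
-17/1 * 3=-51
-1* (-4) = 4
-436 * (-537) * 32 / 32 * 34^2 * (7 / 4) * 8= 3789192288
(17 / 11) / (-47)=-17 / 517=-0.03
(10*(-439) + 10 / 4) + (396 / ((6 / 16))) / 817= -7167063 / 1634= -4386.21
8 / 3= 2.67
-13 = -13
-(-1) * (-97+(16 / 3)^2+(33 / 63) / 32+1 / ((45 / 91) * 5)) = -3433991 / 50400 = -68.13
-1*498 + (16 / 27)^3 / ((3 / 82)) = -492.31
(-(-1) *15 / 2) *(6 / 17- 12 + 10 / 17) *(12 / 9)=-110.59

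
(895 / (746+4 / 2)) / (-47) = -895 / 35156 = -0.03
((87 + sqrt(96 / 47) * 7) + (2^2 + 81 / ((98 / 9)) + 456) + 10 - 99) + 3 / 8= 28 * sqrt(282) / 47 + 182599 / 392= 475.82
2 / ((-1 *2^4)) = -1 / 8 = -0.12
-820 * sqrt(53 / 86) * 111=-45510 * sqrt(4558) / 43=-71453.83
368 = 368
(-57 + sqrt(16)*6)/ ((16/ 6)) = -99/ 8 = -12.38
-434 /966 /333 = -31 /22977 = -0.00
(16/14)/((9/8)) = 64/63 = 1.02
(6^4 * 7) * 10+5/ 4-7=362857/ 4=90714.25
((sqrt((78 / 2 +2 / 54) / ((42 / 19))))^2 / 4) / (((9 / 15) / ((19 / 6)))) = 951235 / 40824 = 23.30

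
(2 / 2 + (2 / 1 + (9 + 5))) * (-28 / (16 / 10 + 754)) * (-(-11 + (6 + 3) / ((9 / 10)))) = -1190 / 1889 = -0.63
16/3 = 5.33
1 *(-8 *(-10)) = 80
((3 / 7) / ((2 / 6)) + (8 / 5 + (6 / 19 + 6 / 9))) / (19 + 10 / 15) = 7717 / 39235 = 0.20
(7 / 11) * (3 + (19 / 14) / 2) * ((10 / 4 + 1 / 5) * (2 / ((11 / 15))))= 8343 / 484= 17.24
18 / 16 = 9 / 8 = 1.12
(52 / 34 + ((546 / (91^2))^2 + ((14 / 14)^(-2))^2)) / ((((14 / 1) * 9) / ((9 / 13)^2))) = 3210255 / 333078382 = 0.01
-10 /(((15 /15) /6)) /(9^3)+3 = 709 /243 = 2.92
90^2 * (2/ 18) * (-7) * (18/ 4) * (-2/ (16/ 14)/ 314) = 158.00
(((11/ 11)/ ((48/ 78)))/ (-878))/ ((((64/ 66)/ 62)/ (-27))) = 359073/ 112384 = 3.20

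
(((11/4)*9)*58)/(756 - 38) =2.00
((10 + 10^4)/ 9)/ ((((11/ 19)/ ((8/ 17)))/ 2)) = 276640/ 153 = 1808.10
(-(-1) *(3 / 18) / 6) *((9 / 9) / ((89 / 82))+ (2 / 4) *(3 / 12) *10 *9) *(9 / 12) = 4333 / 17088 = 0.25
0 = 0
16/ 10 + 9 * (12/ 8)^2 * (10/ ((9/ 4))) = 458/ 5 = 91.60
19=19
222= 222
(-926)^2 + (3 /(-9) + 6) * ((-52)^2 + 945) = 2634461 /3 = 878153.67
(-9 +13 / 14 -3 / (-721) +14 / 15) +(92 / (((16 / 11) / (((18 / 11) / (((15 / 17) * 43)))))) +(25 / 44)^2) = -3676212811 / 900327120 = -4.08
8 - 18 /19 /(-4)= 313 /38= 8.24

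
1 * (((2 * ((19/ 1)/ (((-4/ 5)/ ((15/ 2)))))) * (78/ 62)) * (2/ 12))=-18525/ 248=-74.70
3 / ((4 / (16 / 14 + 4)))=27 / 7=3.86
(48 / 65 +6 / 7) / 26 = 363 / 5915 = 0.06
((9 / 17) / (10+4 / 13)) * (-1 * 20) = -1170 / 1139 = -1.03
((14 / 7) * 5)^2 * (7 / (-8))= -175 / 2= -87.50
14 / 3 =4.67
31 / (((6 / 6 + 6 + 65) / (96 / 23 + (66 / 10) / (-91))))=147839 / 83720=1.77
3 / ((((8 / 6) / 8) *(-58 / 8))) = -72 / 29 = -2.48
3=3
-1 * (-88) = 88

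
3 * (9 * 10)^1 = 270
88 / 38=44 / 19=2.32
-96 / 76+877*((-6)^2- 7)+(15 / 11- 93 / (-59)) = 313634999 / 12331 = 25434.68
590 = 590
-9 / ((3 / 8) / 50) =-1200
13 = 13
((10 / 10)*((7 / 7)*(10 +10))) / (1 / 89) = 1780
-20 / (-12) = 5 / 3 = 1.67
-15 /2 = -7.50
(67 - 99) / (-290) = 16 / 145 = 0.11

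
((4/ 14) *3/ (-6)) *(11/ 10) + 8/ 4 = 129/ 70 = 1.84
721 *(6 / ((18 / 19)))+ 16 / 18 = 41105 / 9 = 4567.22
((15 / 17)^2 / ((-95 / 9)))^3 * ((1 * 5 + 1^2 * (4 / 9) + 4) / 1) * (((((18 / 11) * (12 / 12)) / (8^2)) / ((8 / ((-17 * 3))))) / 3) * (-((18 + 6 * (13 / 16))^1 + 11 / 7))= -454714205625 / 90339392518144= -0.01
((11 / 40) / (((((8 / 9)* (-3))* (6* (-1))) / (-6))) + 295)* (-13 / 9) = -425.96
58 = 58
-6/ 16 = -3/ 8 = -0.38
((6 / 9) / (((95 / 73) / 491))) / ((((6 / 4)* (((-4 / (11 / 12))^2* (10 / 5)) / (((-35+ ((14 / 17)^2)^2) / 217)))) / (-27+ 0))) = 1787352665351 / 94452228480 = 18.92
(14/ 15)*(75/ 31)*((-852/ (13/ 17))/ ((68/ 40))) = -596400/ 403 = -1479.90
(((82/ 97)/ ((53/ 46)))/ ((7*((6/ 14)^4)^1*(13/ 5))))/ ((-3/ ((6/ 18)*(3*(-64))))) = 414014720/ 16240419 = 25.49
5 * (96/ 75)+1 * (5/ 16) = 537/ 80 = 6.71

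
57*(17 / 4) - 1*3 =957 / 4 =239.25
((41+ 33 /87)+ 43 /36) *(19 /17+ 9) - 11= 1862414 /4437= 419.75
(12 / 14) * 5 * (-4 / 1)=-120 / 7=-17.14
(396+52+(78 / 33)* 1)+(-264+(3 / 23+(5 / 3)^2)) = 430972 / 2277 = 189.27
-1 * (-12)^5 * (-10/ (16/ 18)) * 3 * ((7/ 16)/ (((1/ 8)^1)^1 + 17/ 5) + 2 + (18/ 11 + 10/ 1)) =-59745340800/ 517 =-115561587.62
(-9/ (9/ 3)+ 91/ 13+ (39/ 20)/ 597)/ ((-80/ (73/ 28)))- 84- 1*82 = -1481086309/ 8915200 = -166.13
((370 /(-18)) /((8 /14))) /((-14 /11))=2035 /72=28.26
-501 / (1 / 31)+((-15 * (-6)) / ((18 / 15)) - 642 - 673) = -16771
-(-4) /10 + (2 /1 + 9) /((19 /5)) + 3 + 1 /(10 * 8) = 9587 /1520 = 6.31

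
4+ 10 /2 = 9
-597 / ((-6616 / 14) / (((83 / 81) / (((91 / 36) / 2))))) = 33034 / 32253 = 1.02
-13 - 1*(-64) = 51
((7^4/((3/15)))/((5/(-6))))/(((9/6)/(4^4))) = -2458624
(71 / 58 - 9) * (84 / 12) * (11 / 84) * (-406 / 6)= 34727 / 72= 482.32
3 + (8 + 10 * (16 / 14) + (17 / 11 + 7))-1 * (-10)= 3155 / 77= 40.97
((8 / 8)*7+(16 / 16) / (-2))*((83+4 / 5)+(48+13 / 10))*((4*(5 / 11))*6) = 9438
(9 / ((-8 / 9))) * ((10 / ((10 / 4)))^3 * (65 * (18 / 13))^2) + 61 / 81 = -425152739 / 81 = -5248799.25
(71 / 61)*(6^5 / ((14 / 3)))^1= 828144 / 427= 1939.45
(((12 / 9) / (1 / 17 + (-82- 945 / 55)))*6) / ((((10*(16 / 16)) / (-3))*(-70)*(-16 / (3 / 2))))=1683 / 51900800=0.00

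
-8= -8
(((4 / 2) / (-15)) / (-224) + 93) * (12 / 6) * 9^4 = 341699067 / 280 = 1220353.81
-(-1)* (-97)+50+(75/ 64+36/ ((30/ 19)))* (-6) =-30533/ 160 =-190.83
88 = 88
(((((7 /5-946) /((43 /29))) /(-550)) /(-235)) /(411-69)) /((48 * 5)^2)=-136967 /547416144000000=-0.00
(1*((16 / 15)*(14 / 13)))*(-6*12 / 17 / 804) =-448 / 74035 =-0.01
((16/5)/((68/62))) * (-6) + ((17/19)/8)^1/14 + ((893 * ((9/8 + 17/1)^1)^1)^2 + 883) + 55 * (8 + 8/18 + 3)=1705903564431181/6511680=261975951.59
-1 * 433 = -433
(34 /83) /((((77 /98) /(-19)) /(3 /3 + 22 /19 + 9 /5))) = -178976 /4565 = -39.21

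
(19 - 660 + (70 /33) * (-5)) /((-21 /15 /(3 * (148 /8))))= 3978055 /154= 25831.53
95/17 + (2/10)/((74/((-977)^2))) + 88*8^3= 299664383/6290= 47641.40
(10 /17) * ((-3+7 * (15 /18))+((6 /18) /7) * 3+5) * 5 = 8375 /357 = 23.46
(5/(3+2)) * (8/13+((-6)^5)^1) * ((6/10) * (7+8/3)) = -586264/13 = -45097.23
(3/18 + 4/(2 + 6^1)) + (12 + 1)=41/3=13.67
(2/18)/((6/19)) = 19/54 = 0.35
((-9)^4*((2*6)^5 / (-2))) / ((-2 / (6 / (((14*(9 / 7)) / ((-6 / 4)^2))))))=306110016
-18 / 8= -9 / 4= -2.25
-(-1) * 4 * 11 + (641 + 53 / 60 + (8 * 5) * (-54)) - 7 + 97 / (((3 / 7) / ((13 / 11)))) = -266999 / 220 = -1213.63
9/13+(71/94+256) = 314601/1222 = 257.45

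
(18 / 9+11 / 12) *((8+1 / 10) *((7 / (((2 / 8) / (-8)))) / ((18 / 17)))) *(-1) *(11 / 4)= 27489 / 2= 13744.50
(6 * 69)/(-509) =-414/509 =-0.81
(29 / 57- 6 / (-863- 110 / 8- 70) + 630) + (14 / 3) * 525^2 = 1286880.52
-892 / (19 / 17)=-15164 / 19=-798.11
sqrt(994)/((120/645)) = 169.46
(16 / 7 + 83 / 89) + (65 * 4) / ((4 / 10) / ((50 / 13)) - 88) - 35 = -237790100 / 6844901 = -34.74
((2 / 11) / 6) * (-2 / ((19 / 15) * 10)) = -1 / 209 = -0.00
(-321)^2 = 103041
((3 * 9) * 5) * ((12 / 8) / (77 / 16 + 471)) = 3240 / 7613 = 0.43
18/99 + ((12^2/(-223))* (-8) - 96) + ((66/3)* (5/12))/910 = -242801057/2678676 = -90.64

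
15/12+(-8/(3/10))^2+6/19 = 487471/684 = 712.68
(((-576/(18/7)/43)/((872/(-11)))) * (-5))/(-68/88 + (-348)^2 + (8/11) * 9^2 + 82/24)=-203280/74963189011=-0.00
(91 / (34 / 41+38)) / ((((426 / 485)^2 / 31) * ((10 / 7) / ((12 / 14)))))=5441271745 / 96303264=56.50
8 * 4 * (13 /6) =208 /3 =69.33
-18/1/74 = -9/37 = -0.24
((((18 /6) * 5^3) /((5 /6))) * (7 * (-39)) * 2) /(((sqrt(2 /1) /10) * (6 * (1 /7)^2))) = -10032750 * sqrt(2) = -14188451.12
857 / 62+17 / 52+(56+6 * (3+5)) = 190457 / 1612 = 118.15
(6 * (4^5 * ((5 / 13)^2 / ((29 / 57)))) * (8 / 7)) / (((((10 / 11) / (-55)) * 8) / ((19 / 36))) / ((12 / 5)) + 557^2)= 161025638400 / 24469886672777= 0.01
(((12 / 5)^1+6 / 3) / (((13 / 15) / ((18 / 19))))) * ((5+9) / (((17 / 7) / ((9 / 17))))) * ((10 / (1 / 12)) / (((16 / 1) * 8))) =1964655 / 142766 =13.76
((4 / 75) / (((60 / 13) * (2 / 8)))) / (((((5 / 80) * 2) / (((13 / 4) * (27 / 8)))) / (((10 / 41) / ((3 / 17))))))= 5.61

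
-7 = -7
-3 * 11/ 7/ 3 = -11/ 7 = -1.57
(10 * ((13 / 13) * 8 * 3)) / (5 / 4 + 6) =960 / 29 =33.10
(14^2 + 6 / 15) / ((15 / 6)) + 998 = 26914 / 25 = 1076.56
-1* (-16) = 16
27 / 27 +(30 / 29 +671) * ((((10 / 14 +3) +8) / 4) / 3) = 800267 / 1218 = 657.03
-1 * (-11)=11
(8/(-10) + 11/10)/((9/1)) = 0.03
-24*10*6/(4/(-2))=720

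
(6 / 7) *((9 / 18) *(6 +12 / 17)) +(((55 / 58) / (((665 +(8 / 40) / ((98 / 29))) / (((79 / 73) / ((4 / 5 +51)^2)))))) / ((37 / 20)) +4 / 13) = 171998261398455138 / 54059586425676013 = 3.18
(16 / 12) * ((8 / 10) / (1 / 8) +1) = 9.87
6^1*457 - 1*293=2449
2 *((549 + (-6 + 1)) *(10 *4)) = 43520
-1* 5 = -5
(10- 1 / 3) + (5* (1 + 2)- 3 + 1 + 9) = 95 / 3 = 31.67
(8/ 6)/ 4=0.33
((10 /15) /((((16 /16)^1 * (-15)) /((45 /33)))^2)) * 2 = 4 /363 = 0.01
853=853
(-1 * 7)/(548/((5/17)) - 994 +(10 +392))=-5/908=-0.01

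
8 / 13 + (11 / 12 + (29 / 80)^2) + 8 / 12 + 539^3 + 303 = 39085144632799 / 249600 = 156591124.33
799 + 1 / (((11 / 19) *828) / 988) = 1824016 / 2277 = 801.06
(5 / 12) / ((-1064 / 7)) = -5 / 1824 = -0.00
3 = 3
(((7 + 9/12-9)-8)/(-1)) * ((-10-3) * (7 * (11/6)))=-37037/24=-1543.21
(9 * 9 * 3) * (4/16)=243/4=60.75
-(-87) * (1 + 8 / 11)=150.27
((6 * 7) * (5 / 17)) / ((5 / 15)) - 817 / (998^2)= 37.06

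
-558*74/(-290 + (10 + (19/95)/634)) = 130895640/887599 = 147.47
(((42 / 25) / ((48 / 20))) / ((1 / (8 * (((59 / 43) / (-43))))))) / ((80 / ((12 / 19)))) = -1239 / 878275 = -0.00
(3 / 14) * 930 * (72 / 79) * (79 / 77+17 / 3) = 51760080 / 42581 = 1215.57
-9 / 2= -4.50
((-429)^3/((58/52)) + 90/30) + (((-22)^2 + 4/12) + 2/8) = -24633350089/348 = -70785488.76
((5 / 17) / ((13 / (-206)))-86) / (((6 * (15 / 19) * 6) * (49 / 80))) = -1522736 / 292383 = -5.21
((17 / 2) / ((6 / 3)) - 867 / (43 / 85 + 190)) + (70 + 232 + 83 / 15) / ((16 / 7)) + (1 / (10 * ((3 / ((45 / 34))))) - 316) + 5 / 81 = -324029923343 / 1783820880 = -181.65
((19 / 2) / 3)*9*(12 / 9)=38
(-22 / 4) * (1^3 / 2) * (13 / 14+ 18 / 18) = -297 / 56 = -5.30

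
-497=-497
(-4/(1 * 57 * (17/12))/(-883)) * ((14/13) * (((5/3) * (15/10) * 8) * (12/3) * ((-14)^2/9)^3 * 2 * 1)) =269858570240/2702925693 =99.84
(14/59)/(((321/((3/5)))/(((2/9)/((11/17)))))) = 476/3124935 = 0.00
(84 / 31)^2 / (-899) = -7056 / 863939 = -0.01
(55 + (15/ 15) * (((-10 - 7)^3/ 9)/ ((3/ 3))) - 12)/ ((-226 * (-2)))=-1.11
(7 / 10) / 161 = 1 / 230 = 0.00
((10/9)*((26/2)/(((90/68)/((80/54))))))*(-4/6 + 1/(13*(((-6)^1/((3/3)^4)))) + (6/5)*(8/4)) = 182512/6561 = 27.82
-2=-2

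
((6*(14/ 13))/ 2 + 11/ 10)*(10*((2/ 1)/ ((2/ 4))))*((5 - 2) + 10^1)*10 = 22520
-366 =-366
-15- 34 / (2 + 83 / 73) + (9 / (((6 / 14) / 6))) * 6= 167207 / 229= 730.16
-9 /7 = -1.29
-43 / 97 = -0.44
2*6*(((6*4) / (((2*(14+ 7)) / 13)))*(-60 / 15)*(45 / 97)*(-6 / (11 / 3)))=2021760 / 7469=270.69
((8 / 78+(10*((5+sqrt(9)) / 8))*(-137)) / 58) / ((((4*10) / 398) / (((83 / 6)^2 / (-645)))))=36621145543 / 525236400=69.72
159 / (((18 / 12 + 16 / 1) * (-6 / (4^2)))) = -848 / 35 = -24.23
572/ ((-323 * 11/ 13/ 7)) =-4732/ 323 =-14.65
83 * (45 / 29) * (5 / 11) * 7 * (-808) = -105625800 / 319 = -331115.36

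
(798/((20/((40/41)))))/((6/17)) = 4522/41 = 110.29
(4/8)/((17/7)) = 7/34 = 0.21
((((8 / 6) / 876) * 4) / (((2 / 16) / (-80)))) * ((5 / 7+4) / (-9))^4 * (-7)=37480960 / 18253431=2.05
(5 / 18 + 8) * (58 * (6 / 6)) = 4321 / 9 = 480.11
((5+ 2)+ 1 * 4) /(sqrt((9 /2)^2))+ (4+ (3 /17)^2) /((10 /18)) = 25231 /2601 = 9.70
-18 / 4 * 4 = -18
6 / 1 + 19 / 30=199 / 30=6.63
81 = 81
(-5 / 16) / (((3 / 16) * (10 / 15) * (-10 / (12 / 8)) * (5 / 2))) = 3 / 20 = 0.15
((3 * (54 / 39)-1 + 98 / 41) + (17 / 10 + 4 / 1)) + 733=744.24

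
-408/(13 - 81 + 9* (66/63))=1428/205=6.97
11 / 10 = 1.10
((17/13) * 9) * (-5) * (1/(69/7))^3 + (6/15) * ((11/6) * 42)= 72929227/2372565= 30.74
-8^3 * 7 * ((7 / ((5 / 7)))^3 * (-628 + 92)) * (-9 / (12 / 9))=-1525544229888 / 125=-12204353839.10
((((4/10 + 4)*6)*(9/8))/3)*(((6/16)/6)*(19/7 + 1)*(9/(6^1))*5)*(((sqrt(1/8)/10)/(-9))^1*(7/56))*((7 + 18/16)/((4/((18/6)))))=-16731*sqrt(2)/458752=-0.05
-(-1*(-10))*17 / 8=-85 / 4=-21.25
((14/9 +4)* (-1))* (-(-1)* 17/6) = -425/27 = -15.74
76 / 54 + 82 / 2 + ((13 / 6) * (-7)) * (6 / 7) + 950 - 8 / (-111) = 979.48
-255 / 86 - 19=-1889 / 86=-21.97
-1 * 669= -669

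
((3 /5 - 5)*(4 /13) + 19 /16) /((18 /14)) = -1211 /9360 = -0.13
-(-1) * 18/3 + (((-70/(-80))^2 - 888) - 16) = -57423/64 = -897.23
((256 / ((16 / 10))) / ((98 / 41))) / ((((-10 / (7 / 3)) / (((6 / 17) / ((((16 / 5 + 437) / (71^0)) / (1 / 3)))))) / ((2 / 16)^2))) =-0.00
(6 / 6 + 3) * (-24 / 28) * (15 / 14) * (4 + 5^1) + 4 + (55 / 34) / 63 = -435359 / 14994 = -29.04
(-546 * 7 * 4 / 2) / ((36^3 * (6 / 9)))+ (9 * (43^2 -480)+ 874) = 13194.75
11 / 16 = 0.69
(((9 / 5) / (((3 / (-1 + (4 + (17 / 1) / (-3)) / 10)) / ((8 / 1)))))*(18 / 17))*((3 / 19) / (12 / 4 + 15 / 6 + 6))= -3024 / 37145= -0.08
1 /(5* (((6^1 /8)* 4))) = 1 /15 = 0.07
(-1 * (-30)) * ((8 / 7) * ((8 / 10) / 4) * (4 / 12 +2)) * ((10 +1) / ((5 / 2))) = 352 / 5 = 70.40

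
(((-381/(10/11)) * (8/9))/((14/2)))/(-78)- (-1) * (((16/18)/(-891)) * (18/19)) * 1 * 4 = 5226394/7702695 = 0.68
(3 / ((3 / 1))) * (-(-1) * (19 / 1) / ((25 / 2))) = 38 / 25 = 1.52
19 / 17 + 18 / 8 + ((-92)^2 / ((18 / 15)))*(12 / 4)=1439109 / 68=21163.37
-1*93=-93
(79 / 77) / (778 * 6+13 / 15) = 1185 / 5392541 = 0.00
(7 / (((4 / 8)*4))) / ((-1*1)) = -7 / 2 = -3.50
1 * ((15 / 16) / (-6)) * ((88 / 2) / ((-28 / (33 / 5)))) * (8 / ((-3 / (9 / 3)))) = -363 / 28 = -12.96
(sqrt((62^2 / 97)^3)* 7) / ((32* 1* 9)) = 208537* sqrt(97) / 338724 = 6.06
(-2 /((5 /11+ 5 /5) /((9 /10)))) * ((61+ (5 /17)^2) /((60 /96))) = -873873 /7225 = -120.95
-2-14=-16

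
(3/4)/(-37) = -3/148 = -0.02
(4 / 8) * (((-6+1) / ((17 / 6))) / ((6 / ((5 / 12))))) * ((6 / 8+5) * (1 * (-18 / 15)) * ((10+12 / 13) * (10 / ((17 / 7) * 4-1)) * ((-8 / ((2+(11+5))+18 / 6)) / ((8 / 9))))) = -122475 / 53924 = -2.27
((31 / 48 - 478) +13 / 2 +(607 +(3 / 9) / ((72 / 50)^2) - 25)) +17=62357 / 486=128.31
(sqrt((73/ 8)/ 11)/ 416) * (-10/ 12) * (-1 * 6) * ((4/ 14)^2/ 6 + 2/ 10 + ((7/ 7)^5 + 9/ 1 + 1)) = 317 * sqrt(1606)/ 103488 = 0.12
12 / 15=4 / 5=0.80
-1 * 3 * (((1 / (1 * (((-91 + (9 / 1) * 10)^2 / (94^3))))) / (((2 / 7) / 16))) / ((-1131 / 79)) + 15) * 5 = 18372433255 / 377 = 48733244.71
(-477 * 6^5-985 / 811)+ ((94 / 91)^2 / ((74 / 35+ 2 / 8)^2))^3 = -19095177646353276192872850240153 / 5148123190828408563924619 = -3709153.21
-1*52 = -52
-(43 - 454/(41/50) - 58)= 23315/41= 568.66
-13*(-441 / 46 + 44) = -20579 / 46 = -447.37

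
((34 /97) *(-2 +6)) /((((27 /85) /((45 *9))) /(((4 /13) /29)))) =693600 /36569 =18.97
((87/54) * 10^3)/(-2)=-7250/9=-805.56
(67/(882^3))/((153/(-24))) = -67/4374072171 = -0.00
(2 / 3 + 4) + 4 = 26 / 3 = 8.67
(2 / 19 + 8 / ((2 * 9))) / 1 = 0.55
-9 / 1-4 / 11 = -103 / 11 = -9.36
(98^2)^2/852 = 23059204/213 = 108259.17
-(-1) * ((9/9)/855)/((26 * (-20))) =-1/444600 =-0.00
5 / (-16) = -5 / 16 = -0.31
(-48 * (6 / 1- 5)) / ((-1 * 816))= 1 / 17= 0.06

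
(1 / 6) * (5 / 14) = 5 / 84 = 0.06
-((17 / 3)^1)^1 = -17 / 3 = -5.67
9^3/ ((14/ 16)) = 5832/ 7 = 833.14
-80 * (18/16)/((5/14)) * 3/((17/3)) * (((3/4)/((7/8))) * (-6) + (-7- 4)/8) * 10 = 8695.59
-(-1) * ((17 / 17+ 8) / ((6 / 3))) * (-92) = -414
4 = 4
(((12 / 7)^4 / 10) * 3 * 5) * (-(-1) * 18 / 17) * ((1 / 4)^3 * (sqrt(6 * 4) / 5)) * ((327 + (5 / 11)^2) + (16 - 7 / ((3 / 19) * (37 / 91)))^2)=26034225761304 * sqrt(6) / 33806476165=1886.34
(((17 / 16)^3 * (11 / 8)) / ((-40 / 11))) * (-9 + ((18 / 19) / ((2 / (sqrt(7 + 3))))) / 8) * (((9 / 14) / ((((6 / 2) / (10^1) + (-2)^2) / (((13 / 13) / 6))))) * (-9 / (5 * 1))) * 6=-433370817 / 394526720 + 433370817 * sqrt(10) / 59968061440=-1.08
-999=-999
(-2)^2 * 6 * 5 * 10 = 1200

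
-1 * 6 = -6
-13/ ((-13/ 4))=4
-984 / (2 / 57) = -28044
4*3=12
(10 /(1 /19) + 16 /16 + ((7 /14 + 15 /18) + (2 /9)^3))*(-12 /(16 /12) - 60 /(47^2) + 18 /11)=-8393929997 /5904657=-1421.58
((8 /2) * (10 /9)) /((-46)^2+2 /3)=4 /1905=0.00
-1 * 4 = -4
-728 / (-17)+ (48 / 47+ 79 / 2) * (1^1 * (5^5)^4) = 6175327301025459057 / 1598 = 3864410075735581.39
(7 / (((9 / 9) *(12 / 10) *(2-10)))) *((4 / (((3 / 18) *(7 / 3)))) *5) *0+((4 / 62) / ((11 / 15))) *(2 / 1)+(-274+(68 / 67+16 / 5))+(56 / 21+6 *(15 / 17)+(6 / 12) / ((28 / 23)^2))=-2387113417519 / 9135144480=-261.31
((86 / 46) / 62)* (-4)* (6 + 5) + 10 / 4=1673 / 1426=1.17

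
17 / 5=3.40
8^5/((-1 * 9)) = -32768/9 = -3640.89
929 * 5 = 4645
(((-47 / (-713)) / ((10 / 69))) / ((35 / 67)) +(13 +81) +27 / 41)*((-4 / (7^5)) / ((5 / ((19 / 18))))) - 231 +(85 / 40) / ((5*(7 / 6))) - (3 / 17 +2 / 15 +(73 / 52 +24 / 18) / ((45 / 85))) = -26335018030674694 / 111532090249125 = -236.12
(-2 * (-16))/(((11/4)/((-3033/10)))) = -194112/55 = -3529.31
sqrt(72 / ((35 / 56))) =10.73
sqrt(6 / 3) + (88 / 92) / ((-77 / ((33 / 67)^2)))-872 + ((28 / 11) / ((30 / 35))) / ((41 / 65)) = -848086400968 / 977852337 + sqrt(2) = -865.88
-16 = -16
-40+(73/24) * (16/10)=-527/15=-35.13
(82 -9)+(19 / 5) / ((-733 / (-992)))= 286393 / 3665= 78.14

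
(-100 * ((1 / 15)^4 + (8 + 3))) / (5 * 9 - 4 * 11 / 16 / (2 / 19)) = -17820032 / 305775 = -58.28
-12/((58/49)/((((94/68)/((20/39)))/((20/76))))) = -5119569/49300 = -103.85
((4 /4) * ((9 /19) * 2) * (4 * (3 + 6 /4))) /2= 162 /19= 8.53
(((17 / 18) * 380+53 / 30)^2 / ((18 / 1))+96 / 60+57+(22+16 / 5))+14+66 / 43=45926997403 / 6269400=7325.58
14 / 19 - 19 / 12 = -193 / 228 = -0.85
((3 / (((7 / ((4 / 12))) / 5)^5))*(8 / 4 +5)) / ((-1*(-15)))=0.00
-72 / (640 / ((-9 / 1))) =81 / 80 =1.01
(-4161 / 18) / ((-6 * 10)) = 3.85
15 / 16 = 0.94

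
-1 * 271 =-271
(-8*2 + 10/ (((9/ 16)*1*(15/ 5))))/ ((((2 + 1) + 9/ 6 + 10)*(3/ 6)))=-1088/ 783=-1.39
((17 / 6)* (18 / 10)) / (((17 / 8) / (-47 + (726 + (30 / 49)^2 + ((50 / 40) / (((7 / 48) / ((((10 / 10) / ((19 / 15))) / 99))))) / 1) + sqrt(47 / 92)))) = 6* sqrt(1081) / 115 + 4091408532 / 2509045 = 1632.38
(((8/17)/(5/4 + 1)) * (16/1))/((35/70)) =1024/153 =6.69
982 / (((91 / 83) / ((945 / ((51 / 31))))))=113700870 / 221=514483.57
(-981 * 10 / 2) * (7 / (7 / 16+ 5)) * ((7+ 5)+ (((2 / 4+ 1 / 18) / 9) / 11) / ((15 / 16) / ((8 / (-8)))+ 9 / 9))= -657522880 / 8613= -76340.75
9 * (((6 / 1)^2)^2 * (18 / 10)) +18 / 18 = 104981 / 5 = 20996.20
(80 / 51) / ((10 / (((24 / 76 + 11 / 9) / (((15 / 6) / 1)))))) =4208 / 43605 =0.10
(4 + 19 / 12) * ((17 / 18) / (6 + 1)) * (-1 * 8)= -1139 / 189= -6.03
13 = 13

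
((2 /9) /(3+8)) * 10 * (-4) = -80 /99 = -0.81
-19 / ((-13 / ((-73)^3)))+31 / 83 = -613479406 / 1079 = -568562.93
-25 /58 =-0.43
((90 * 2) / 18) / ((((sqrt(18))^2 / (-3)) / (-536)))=2680 / 3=893.33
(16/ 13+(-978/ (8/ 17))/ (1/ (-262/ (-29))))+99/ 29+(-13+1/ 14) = -1709362/ 91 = -18784.20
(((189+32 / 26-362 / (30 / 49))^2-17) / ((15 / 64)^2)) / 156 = 6261664132096 / 333669375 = 18766.07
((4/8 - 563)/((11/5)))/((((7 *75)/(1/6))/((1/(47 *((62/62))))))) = -0.00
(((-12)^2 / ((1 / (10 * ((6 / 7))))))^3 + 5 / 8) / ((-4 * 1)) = -5159780353715 / 10976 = -470096606.57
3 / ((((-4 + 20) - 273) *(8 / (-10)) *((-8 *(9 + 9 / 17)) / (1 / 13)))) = -85 / 5773248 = -0.00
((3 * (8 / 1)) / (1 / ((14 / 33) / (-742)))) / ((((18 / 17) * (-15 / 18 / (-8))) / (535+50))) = -72.78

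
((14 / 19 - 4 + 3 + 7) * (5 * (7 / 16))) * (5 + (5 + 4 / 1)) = 3920 / 19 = 206.32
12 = 12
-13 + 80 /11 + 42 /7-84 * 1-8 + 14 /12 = -5977 /66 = -90.56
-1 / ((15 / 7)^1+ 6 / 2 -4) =-7 / 8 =-0.88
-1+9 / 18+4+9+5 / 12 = 155 / 12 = 12.92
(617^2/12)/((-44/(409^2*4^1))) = -63682036609/132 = -482439671.28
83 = 83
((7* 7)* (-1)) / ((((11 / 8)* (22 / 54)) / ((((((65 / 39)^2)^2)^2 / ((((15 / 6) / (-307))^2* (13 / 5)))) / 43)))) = -11545502500000 / 16436277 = -702440.25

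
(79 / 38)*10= 20.79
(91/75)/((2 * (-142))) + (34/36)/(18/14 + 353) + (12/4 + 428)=431.00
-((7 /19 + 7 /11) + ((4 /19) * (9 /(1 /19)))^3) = -9751314 /209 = -46657.00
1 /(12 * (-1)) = -0.08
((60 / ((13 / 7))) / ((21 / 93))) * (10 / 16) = 2325 / 26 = 89.42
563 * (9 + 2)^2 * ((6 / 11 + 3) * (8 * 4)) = 7728864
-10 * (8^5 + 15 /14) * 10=-22938350 /7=-3276907.14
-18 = -18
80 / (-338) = -40 / 169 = -0.24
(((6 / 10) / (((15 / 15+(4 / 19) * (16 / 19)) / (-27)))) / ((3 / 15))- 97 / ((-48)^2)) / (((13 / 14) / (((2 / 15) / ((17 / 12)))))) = -471887423 / 67626000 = -6.98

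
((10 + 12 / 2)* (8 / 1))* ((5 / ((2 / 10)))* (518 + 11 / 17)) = 28214400 / 17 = 1659670.59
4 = 4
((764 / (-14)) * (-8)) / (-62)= -1528 / 217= -7.04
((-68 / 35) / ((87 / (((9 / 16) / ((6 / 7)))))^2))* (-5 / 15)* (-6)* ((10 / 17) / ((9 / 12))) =-7 / 40368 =-0.00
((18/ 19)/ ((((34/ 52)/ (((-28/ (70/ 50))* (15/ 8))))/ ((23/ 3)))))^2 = 18103702500/ 104329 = 173525.12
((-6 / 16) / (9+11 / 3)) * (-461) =4149 / 304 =13.65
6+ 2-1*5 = 3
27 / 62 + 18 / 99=421 / 682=0.62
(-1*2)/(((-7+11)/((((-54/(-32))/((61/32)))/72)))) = -3/488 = -0.01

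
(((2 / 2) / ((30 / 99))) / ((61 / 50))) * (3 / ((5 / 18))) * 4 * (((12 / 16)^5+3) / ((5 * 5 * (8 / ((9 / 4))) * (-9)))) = -590733 / 1249280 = -0.47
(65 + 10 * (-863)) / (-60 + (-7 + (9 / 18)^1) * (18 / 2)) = 5710 / 79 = 72.28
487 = 487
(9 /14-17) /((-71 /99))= 22671 /994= 22.81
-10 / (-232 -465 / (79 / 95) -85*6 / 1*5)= 790 / 263953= 0.00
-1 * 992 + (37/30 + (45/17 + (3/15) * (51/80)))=-20155039/20400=-987.99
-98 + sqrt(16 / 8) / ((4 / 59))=-98 + 59* sqrt(2) / 4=-77.14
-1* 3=-3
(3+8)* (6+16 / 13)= 1034 / 13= 79.54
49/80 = 0.61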